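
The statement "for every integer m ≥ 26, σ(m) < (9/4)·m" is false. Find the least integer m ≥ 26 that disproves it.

m = 30

m = 26: σ(26) = 42; 42 < 117/2.
m = 27: σ(27) = 40; 40 < 243/4.
m = 28: σ(28) = 56; 56 < 63.
m = 29: σ(29) = 30; 30 < 261/4.
m = 30: σ(30) = 72; 72 ≥ 135/2.
Hence m = 30 is a counterexample.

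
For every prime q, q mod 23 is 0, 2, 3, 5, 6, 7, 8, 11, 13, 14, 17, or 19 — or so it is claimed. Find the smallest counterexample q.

We need the least prime q for which the claim fails.
The first 12 eligible values, up to q = 37, all satisfy the conclusion.
q = 41: 41 mod 23 = 18 — not in {0, 2, 3, 5, 6, 7, 8, 11, 13, 14, 17, 19}.

q = 41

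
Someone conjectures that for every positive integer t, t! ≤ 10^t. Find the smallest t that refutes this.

For t = 1, 2, 3, 4, …, 22, 23, 24 the conclusion holds.
t = 25: t! = 15511210043330985984000000 and 10^t = 10000000000000000000000000, so 15511210043330985984000000 > 10000000000000000000000000.
Hence t = 25 is a counterexample.

t = 25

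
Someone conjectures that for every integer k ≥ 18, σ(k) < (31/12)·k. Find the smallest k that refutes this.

Check each integer k ≥ 18 in order until the claim fails.
For k = 18, 19, 20, 21, …, 45, 46, 47 the conclusion holds.
k = 48: σ(48) = 124; 124 ≥ 124.
So k = 48 is the smallest counterexample.

k = 48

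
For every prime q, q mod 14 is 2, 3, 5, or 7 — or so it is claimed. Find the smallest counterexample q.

The first 4 eligible values, up to q = 7, all satisfy the conclusion.
q = 11: 11 mod 14 = 11 — not in {2, 3, 5, 7}.
Hence q = 11 is a counterexample.

q = 11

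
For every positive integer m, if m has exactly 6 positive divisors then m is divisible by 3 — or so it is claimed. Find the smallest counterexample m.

m = 12: τ(12) = 6; 12 mod 3 = 0.
m = 18: τ(18) = 6; 18 mod 3 = 0.
m = 20: τ(20) = 6; 20 mod 3 = 2.
Hence m = 20 is a counterexample.

m = 20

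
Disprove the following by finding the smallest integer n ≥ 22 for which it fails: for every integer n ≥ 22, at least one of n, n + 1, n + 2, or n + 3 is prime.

We need the least integer n ≥ 22 for which n, n + 1, n + 2, n + 3 are all composite.
For n = 22, 23 the conclusion holds.
n = 24: 24 = 2 × 12; 25 = 5 × 5; 26 = 2 × 13; 27 = 3 × 9 — all composite.

n = 24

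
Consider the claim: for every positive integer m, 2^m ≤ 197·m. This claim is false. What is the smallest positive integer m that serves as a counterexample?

The first 11 eligible values, up to m = 11, all satisfy the conclusion.
m = 12: 2^m = 4096 and 197·m = 2364, so 4096 > 2364.

m = 12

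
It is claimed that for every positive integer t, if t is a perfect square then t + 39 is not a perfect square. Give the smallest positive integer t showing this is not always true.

t = 25

A counterexample is any positive integer t such that t is a perfect square but t + 39 is a perfect square; we check each in order.
The first 4 eligible values, up to t = 16, all satisfy the conclusion.
t = 25: 25 = 5² and 25 + 39 = 64 = 8².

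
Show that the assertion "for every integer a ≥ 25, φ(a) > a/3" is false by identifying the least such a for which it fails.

a = 30

a = 25: φ(25) = 20 and 25/3 = 25/3, so φ(25) > 25/3.
a = 26: φ(26) = 12 and 26/3 = 26/3, so φ(26) > 26/3.
a = 27: φ(27) = 18 and 27/3 = 9, so φ(27) > 27/3.
a = 28: φ(28) = 12 and 28/3 = 28/3, so φ(28) > 28/3.
a = 29: φ(29) = 28 and 29/3 = 29/3, so φ(29) > 29/3.
a = 30: φ(30) = 8 and 30/3 = 10, so φ(30) ≤ 30/3.
Hence a = 30 is a counterexample.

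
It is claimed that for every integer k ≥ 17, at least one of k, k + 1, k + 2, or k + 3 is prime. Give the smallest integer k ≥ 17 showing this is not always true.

We need the least integer k ≥ 17 for which k, k + 1, k + 2, k + 3 are all composite.
The first 7 eligible values, up to k = 23, all satisfy the conclusion.
k = 24: 24 = 2 × 12; 25 = 5 × 5; 26 = 2 × 13; 27 = 3 × 9 — all composite.

k = 24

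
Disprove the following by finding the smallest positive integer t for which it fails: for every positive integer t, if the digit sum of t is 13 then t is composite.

Check each positive integer t in order until the digit sum of t is 13 but t is prime.
For t = 49, 58 the conclusion holds.
t = 67: digit sum 13; 67 is prime, not composite.

t = 67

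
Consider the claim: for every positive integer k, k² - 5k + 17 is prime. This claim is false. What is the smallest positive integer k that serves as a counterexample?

The first 12 eligible values, up to k = 12, all satisfy the conclusion.
k = 13: k² - 5k + 17 = 121 = 11 × 11, composite.
So k = 13 is the smallest counterexample.

k = 13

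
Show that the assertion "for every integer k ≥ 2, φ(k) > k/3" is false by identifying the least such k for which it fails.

A counterexample is any integer k ≥ 2 such that the claim fails; we check each in order.
The first 4 eligible values, up to k = 5, all satisfy the conclusion.
k = 6: φ(6) = 2 and 6/3 = 2, so φ(6) ≤ 6/3.
Thus k = 6 disproves the claim, and no smaller k works.

k = 6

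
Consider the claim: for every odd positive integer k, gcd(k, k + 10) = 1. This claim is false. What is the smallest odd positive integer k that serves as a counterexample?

Check each odd positive integer k in order until gcd(k, k + 10) > 1.
k = 1: gcd(1, 11) = 1.
k = 3: gcd(3, 13) = 1.
k = 5: gcd(5, 15) = 5.

k = 5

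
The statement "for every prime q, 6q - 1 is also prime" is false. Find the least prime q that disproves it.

Check each prime q in order until 6q - 1 is not prime.
The first 4 eligible values, up to q = 7, all satisfy the conclusion.
q = 11: 6q - 1 = 65 = 5 × 13, not prime.
Thus q = 11 disproves the claim, and no smaller q works.

q = 11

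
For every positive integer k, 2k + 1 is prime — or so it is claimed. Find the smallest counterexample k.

For k = 1, 2, 3 the conclusion holds.
k = 4: 2k + 1 = 9 = 3 × 3, composite.
So k = 4 is the smallest counterexample.

k = 4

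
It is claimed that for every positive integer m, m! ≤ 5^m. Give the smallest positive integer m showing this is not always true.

m = 12

The first 11 eligible values, up to m = 11, all satisfy the conclusion.
m = 12: m! = 479001600 and 5^m = 244140625, so 479001600 > 244140625.
So m = 12 is the smallest counterexample.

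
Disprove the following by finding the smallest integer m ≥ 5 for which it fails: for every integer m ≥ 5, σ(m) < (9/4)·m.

The first 7 eligible values, up to m = 11, all satisfy the conclusion.
m = 12: σ(12) = 28; 28 ≥ 27.

m = 12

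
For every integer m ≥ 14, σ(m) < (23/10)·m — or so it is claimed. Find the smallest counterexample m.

m = 24

We need the least integer m ≥ 14 for which the claim fails.
The first 10 eligible values, up to m = 23, all satisfy the conclusion.
m = 24: σ(24) = 60; 60 ≥ 276/5.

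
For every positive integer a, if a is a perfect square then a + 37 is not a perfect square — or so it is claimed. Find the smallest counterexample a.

a = 324

A counterexample is any positive integer a such that a is a perfect square but a + 37 is a perfect square; we check each in order.
For a = 1, 4, 9, 16, …, 225, 256, 289 the conclusion holds.
a = 324: 324 = 18² and 324 + 37 = 361 = 19².
So a = 324 is the smallest counterexample.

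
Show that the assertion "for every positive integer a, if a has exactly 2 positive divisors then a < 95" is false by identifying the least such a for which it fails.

Check each positive integer a in order until a has exactly 2 positive divisors but the claim fails.
For a = 2, 3, 5, 7, …, 79, 83, 89 the conclusion holds.
a = 97: τ(97) = 2; 97 ≥ 95.
Hence a = 97 is a counterexample.

a = 97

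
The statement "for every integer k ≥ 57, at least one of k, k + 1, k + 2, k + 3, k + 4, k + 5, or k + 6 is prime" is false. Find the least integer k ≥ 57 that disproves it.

A counterexample is any integer k ≥ 57 such that k, k + 1, k + 2, k + 3, k + 4, k + 5, k + 6 are all composite; we check each in order.
For k = 57, 58, 59, 60, …, 87, 88, 89 the conclusion holds.
k = 90: 90 = 2 × 45; 91 = 7 × 13; 92 = 2 × 46; 93 = 3 × 31; 94 = 2 × 47; 95 = 5 × 19; 96 = 2 × 48 — all composite.

k = 90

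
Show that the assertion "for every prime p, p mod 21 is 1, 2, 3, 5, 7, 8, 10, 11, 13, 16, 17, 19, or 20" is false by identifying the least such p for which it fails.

p = 67

Check each prime p in order until the claim fails.
For p = 2, 3, 5, 7, …, 53, 59, 61 the conclusion holds.
p = 67: 67 mod 21 = 4 — not in {1, 2, 3, 5, 7, 8, 10, 11, 13, 16, 17, 19, 20}.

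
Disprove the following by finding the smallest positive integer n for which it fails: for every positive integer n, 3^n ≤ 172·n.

For n = 1, 2, 3, 4, 5, 6 the conclusion holds.
n = 7: 3^n = 2187 and 172·n = 1204, so 2187 > 1204.
Thus n = 7 disproves the claim, and no smaller n works.

n = 7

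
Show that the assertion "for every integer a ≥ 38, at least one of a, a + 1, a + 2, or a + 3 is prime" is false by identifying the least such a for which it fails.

a = 48

We need the least integer a ≥ 38 for which a, a + 1, a + 2, a + 3 are all composite.
For a = 38, 39, 40, 41, 42, 43, 44, 45, 46, 47 the conclusion holds.
a = 48: 48 = 2 × 24; 49 = 7 × 7; 50 = 2 × 25; 51 = 3 × 17 — all composite.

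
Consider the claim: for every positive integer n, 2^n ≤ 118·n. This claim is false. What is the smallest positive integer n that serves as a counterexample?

For n = 1, 2, 3, 4, 5, 6, 7, 8, 9, 10 the conclusion holds.
n = 11: 2^n = 2048 and 118·n = 1298, so 2048 > 1298.
Thus n = 11 disproves the claim, and no smaller n works.

n = 11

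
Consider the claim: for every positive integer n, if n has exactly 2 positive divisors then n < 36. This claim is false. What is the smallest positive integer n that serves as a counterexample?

n = 37

For n = 2, 3, 5, 7, …, 23, 29, 31 the conclusion holds.
n = 37: τ(37) = 2; 37 ≥ 36.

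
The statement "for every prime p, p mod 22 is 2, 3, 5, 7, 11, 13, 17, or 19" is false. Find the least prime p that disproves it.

We need the least prime p for which the claim fails.
For p = 2, 3, 5, 7, 11, 13, 17, 19 the conclusion holds.
p = 23: 23 mod 22 = 1 — not in {2, 3, 5, 7, 11, 13, 17, 19}.
Thus p = 23 disproves the claim, and no smaller p works.

p = 23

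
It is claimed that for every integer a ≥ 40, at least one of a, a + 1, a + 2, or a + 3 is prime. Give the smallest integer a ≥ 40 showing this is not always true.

a = 48

We need the least integer a ≥ 40 for which a, a + 1, a + 2, a + 3 are all composite.
The first 8 eligible values, up to a = 47, all satisfy the conclusion.
a = 48: 48 = 2 × 24; 49 = 7 × 7; 50 = 2 × 25; 51 = 3 × 17 — all composite.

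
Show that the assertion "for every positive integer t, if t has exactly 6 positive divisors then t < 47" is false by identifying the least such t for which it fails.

t = 50

A counterexample is any positive integer t such that t has exactly 6 positive divisors but the claim fails; we check each in order.
The first 7 eligible values, up to t = 45, all satisfy the conclusion.
t = 50: τ(50) = 6; 50 ≥ 47.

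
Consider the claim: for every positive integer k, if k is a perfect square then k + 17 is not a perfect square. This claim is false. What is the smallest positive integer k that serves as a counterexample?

k = 64

A counterexample is any positive integer k such that k is a perfect square but k + 17 is a perfect square; we check each in order.
The first 7 eligible values, up to k = 49, all satisfy the conclusion.
k = 64: 64 = 8² and 64 + 17 = 81 = 9².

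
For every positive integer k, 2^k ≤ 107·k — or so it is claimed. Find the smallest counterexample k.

k = 11

The first 10 eligible values, up to k = 10, all satisfy the conclusion.
k = 11: 2^k = 2048 and 107·k = 1177, so 2048 > 1177.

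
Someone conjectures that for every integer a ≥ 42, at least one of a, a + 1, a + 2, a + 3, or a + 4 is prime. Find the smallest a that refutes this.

a = 48

A counterexample is any integer a ≥ 42 such that a, a + 1, a + 2, a + 3, a + 4 are all composite; we check each in order.
a = 42: 43 is prime.
a = 43: 43 is prime.
a = 44: 47 is prime.
a = 45: 47 is prime.
a = 46: 47 is prime.
a = 47: 47 is prime.
a = 48: 48 = 2 × 24; 49 = 7 × 7; 50 = 2 × 25; 51 = 3 × 17; 52 = 2 × 26 — all composite.
So a = 48 is the smallest counterexample.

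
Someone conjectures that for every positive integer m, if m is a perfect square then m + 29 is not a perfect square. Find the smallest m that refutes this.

m = 196

The first 13 eligible values, up to m = 169, all satisfy the conclusion.
m = 196: 196 = 14² and 196 + 29 = 225 = 15².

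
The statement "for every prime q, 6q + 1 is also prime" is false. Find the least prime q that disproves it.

q = 19

We need the least prime q for which 6q + 1 is not prime.
q = 2: 6q + 1 = 13, prime.
q = 3: 6q + 1 = 19, prime.
q = 5: 6q + 1 = 31, prime.
q = 7: 6q + 1 = 43, prime.
q = 11: 6q + 1 = 67, prime.
q = 13: 6q + 1 = 79, prime.
q = 17: 6q + 1 = 103, prime.
q = 19: 6q + 1 = 115 = 5 × 23, not prime.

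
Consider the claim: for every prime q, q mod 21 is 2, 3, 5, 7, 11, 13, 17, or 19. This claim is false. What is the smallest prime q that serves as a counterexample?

q = 29

Check each prime q in order until the claim fails.
For q = 2, 3, 5, 7, 11, 13, 17, 19, 23 the conclusion holds.
q = 29: 29 mod 21 = 8 — not in {2, 3, 5, 7, 11, 13, 17, 19}.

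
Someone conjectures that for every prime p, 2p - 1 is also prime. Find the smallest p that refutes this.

We need the least prime p for which 2p - 1 is not prime.
p = 2: 2p - 1 = 3, prime.
p = 3: 2p - 1 = 5, prime.
p = 5: 2p - 1 = 9 = 3 × 3, not prime.

p = 5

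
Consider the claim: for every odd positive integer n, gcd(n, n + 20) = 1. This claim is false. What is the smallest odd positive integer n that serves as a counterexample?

n = 1: gcd(1, 21) = 1.
n = 3: gcd(3, 23) = 1.
n = 5: gcd(5, 25) = 5.

n = 5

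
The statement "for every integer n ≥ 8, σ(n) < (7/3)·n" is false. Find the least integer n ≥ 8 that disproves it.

n = 12

A counterexample is any integer n ≥ 8 such that the claim fails; we check each in order.
For n = 8, 9, 10, 11 the conclusion holds.
n = 12: σ(12) = 28; 28 ≥ 28.
Thus n = 12 disproves the claim, and no smaller n works.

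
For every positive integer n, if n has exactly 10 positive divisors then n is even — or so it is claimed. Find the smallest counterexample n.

We need the least positive integer n for which n has exactly 10 positive divisors but n is odd.
For n = 48, 80, 112, 162, 176, 208, 272, 304, 368 the conclusion holds.
n = 405: divisors of 405: 10 divisors; 405 is odd.

n = 405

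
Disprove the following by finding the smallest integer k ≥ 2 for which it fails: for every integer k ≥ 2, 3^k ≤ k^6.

For k = 2, 3, 4, 5, …, 12, 13, 14 the conclusion holds.
k = 15: 3^k = 14348907 and k^6 = 11390625, so 14348907 > 11390625.
So k = 15 is the smallest counterexample.

k = 15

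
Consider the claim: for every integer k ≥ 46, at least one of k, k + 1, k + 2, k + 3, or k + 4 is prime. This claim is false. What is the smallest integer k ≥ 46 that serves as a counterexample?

k = 48

A counterexample is any integer k ≥ 46 such that k, k + 1, k + 2, k + 3, k + 4 are all composite; we check each in order.
k = 46: 47 is prime.
k = 47: 47 is prime.
k = 48: 48 = 2 × 24; 49 = 7 × 7; 50 = 2 × 25; 51 = 3 × 17; 52 = 2 × 26 — all composite.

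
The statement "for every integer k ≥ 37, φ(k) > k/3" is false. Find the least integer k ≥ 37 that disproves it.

For k = 37, 38, 39, 40, 41 the conclusion holds.
k = 42: φ(42) = 12 and 42/3 = 14, so φ(42) ≤ 42/3.
Thus k = 42 disproves the claim, and no smaller k works.

k = 42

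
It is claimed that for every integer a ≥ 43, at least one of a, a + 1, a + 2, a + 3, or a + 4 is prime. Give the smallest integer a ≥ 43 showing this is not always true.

a = 48

a = 43: 43 is prime.
a = 44: 47 is prime.
a = 45: 47 is prime.
a = 46: 47 is prime.
a = 47: 47 is prime.
a = 48: 48 = 2 × 24; 49 = 7 × 7; 50 = 2 × 25; 51 = 3 × 17; 52 = 2 × 26 — all composite.
So a = 48 is the smallest counterexample.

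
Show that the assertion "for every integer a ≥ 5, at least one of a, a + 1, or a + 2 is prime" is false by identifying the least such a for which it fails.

a = 8

a = 5: 5 is prime.
a = 6: 7 is prime.
a = 7: 7 is prime.
a = 8: 8 = 2 × 4; 9 = 3 × 3; 10 = 2 × 5 — all composite.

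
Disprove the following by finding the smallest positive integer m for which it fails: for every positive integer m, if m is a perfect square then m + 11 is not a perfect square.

m = 25

For m = 1, 4, 9, 16 the conclusion holds.
m = 25: 25 = 5² and 25 + 11 = 36 = 6².
Hence m = 25 is a counterexample.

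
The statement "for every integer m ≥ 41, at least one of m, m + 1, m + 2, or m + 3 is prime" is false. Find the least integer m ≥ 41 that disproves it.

The first 7 eligible values, up to m = 47, all satisfy the conclusion.
m = 48: 48 = 2 × 24; 49 = 7 × 7; 50 = 2 × 25; 51 = 3 × 17 — all composite.
So m = 48 is the smallest counterexample.

m = 48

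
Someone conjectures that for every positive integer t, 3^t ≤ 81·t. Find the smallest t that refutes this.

t = 6

Check each positive integer t in order until 3^t > 81·t.
t = 1: 3^t = 3 and 81·t = 81, so 3 ≤ 81.
t = 2: 3^t = 9 and 81·t = 162, so 9 ≤ 162.
t = 3: 3^t = 27 and 81·t = 243, so 27 ≤ 243.
t = 4: 3^t = 81 and 81·t = 324, so 81 ≤ 324.
t = 5: 3^t = 243 and 81·t = 405, so 243 ≤ 405.
t = 6: 3^t = 729 and 81·t = 486, so 729 > 486.
So t = 6 is the smallest counterexample.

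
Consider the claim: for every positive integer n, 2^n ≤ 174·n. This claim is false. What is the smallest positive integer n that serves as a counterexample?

Check each positive integer n in order until 2^n > 174·n.
For n = 1, 2, 3, 4, 5, 6, 7, 8, 9, 10 the conclusion holds.
n = 11: 2^n = 2048 and 174·n = 1914, so 2048 > 1914.

n = 11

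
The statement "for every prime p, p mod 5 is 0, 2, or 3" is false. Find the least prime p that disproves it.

p = 11

Check each prime p in order until the claim fails.
p = 2: 2 mod 5 = 2.
p = 3: 3 mod 5 = 3.
p = 5: 5 mod 5 = 0.
p = 7: 7 mod 5 = 2.
p = 11: 11 mod 5 = 1 — not in {0, 2, 3}.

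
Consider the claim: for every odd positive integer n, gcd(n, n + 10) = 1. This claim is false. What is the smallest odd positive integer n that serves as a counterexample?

n = 5

For n = 1, 3 the conclusion holds.
n = 5: gcd(5, 15) = 5.
Thus n = 5 disproves the claim, and no smaller n works.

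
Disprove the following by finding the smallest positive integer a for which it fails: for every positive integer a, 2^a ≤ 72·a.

We need the least positive integer a for which 2^a > 72·a.
The first 9 eligible values, up to a = 9, all satisfy the conclusion.
a = 10: 2^a = 1024 and 72·a = 720, so 1024 > 720.
Thus a = 10 disproves the claim, and no smaller a works.

a = 10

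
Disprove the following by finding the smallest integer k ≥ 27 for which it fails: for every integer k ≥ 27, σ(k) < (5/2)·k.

For k = 27, 28, 29, 30, 31, 32, 33, 34, 35 the conclusion holds.
k = 36: σ(36) = 91; 91 ≥ 90.

k = 36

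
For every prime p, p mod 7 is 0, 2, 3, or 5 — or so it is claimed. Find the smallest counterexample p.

Check each prime p in order until the claim fails.
The first 4 eligible values, up to p = 7, all satisfy the conclusion.
p = 11: 11 mod 7 = 4 — not in {0, 2, 3, 5}.

p = 11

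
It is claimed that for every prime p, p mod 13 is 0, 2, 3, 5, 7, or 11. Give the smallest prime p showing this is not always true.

p = 17

Check each prime p in order until the claim fails.
p = 2: 2 mod 13 = 2.
p = 3: 3 mod 13 = 3.
p = 5: 5 mod 13 = 5.
p = 7: 7 mod 13 = 7.
p = 11: 11 mod 13 = 11.
p = 13: 13 mod 13 = 0.
p = 17: 17 mod 13 = 4 — not in {0, 2, 3, 5, 7, 11}.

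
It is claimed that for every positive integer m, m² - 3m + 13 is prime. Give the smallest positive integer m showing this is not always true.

m = 12

For m = 1, 2, 3, 4, …, 9, 10, 11 the conclusion holds.
m = 12: m² - 3m + 13 = 121 = 11 × 11, composite.
Hence m = 12 is a counterexample.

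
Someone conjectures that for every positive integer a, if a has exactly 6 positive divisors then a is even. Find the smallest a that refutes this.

Check each positive integer a in order until a has exactly 6 positive divisors but a is odd.
a = 12: divisors of 12: 1, 2, 3, 4, 6, 12; 12 is even.
a = 18: divisors of 18: 1, 2, 3, 6, 9, 18; 18 is even.
a = 20: divisors of 20: 1, 2, 4, 5, 10, 20; 20 is even.
a = 28: divisors of 28: 1, 2, 4, 7, 14, 28; 28 is even.
a = 32: divisors of 32: 1, 2, 4, 8, 16, 32; 32 is even.
a = 44: divisors of 44: 1, 2, 4, 11, 22, 44; 44 is even.
a = 45: divisors of 45: 1, 3, 5, 9, 15, 45; 45 is odd.

a = 45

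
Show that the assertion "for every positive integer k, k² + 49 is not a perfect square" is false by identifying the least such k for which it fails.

k = 24

Check each positive integer k in order until k² + 49 is a perfect square.
For k = 1, 2, 3, 4, …, 21, 22, 23 the conclusion holds.
k = 24: 24² + 49 = 625 = 25², a perfect square.
Thus k = 24 disproves the claim, and no smaller k works.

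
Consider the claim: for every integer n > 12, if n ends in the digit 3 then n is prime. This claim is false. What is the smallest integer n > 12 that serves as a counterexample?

For n = 13, 23 the conclusion holds.
n = 33: 33 ends in 3; 33 = 3 × 11, composite.

n = 33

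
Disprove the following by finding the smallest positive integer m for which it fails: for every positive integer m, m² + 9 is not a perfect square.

m = 4

A counterexample is any positive integer m such that m² + 9 is a perfect square; we check each in order.
m = 1: 1² + 9 = 10, not a perfect square.
m = 2: 2² + 9 = 13, not a perfect square.
m = 3: 3² + 9 = 18, not a perfect square.
m = 4: 4² + 9 = 25 = 5², a perfect square.
So m = 4 is the smallest counterexample.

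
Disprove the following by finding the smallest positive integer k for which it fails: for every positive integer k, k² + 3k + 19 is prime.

k = 15

Check each positive integer k in order until k² + 3k + 19 is not prime.
For k = 1, 2, 3, 4, …, 12, 13, 14 the conclusion holds.
k = 15: k² + 3k + 19 = 289 = 17 × 17, composite.
Hence k = 15 is a counterexample.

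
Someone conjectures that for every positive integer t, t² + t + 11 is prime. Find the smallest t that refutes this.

The first 9 eligible values, up to t = 9, all satisfy the conclusion.
t = 10: t² + t + 11 = 121 = 11 × 11, composite.

t = 10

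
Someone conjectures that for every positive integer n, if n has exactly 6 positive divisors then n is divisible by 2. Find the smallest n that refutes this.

We need the least positive integer n for which n has exactly 6 positive divisors but n is not divisible by 2.
For n = 12, 18, 20, 28, 32, 44 the conclusion holds.
n = 45: τ(45) = 6; 45 mod 2 = 1.
Hence n = 45 is a counterexample.

n = 45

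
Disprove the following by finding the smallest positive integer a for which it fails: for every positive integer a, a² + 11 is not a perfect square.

a = 5

A counterexample is any positive integer a such that a² + 11 is a perfect square; we check each in order.
The first 4 eligible values, up to a = 4, all satisfy the conclusion.
a = 5: 5² + 11 = 36 = 6², a perfect square.
Thus a = 5 disproves the claim, and no smaller a works.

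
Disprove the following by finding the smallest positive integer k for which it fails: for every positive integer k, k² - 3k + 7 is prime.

k = 6

The first 5 eligible values, up to k = 5, all satisfy the conclusion.
k = 6: k² - 3k + 7 = 25 = 5 × 5, composite.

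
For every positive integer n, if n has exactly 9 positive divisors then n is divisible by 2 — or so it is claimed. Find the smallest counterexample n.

n = 225

We need the least positive integer n for which n has exactly 9 positive divisors but n is not divisible by 2.
For n = 36, 100, 196 the conclusion holds.
n = 225: τ(225) = 9; 225 mod 2 = 1.
So n = 225 is the smallest counterexample.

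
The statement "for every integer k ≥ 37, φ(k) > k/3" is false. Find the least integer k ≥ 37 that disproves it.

k = 42

We need the least integer k ≥ 37 for which the claim fails.
The first 5 eligible values, up to k = 41, all satisfy the conclusion.
k = 42: φ(42) = 12 and 42/3 = 14, so φ(42) ≤ 42/3.
So k = 42 is the smallest counterexample.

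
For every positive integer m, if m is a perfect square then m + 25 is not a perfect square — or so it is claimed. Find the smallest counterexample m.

We need the least positive integer m for which m is a perfect square but m + 25 is a perfect square.
For m = 1, 4, 9, 16, …, 81, 100, 121 the conclusion holds.
m = 144: 144 = 12² and 144 + 25 = 169 = 13².
Thus m = 144 disproves the claim, and no smaller m works.

m = 144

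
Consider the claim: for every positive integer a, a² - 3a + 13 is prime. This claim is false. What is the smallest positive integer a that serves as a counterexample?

A counterexample is any positive integer a such that a² - 3a + 13 is not prime; we check each in order.
The first 11 eligible values, up to a = 11, all satisfy the conclusion.
a = 12: a² - 3a + 13 = 121 = 11 × 11, composite.

a = 12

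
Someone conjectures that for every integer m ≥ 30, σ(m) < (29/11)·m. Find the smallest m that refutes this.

For m = 30, 31, 32, 33, …, 57, 58, 59 the conclusion holds.
m = 60: σ(60) = 168; 168 ≥ 1740/11.
So m = 60 is the smallest counterexample.

m = 60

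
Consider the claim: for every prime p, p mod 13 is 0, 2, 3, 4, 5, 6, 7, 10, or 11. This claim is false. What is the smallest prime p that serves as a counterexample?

We need the least prime p for which the claim fails.
The first 14 eligible values, up to p = 43, all satisfy the conclusion.
p = 47: 47 mod 13 = 8 — not in {0, 2, 3, 4, 5, 6, 7, 10, 11}.

p = 47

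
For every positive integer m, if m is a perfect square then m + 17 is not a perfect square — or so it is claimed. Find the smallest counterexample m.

We need the least positive integer m for which m is a perfect square but m + 17 is a perfect square.
For m = 1, 4, 9, 16, 25, 36, 49 the conclusion holds.
m = 64: 64 = 8² and 64 + 17 = 81 = 9².
So m = 64 is the smallest counterexample.

m = 64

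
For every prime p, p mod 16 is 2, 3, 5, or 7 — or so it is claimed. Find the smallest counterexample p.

For p = 2, 3, 5, 7 the conclusion holds.
p = 11: 11 mod 16 = 11 — not in {2, 3, 5, 7}.
Hence p = 11 is a counterexample.

p = 11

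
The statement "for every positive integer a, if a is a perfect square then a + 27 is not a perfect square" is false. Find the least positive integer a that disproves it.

a = 9

For a = 1, 4 the conclusion holds.
a = 9: 9 = 3² and 9 + 27 = 36 = 6².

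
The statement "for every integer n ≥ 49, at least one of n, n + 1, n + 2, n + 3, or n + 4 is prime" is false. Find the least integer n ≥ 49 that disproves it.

Check each integer n ≥ 49 in order until n, n + 1, n + 2, n + 3, n + 4 are all composite.
n = 49: 53 is prime.
n = 50: 53 is prime.
n = 51: 53 is prime.
n = 52: 53 is prime.
n = 53: 53 is prime.
n = 54: 54 = 2 × 27; 55 = 5 × 11; 56 = 2 × 28; 57 = 3 × 19; 58 = 2 × 29 — all composite.

n = 54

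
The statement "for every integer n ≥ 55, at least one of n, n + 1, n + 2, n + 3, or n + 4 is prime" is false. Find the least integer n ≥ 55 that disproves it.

Check each integer n ≥ 55 in order until n, n + 1, n + 2, n + 3, n + 4 are all composite.
n = 55: 59 is prime.
n = 56: 59 is prime.
n = 57: 59 is prime.
n = 58: 59 is prime.
n = 59: 59 is prime.
n = 60: 61 is prime.
n = 61: 61 is prime.
n = 62: 62 = 2 × 31; 63 = 3 × 21; 64 = 2 × 32; 65 = 5 × 13; 66 = 2 × 33 — all composite.
Thus n = 62 disproves the claim, and no smaller n works.

n = 62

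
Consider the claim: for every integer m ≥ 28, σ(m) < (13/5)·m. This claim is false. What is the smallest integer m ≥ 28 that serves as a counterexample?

m = 60

Check each integer m ≥ 28 in order until the claim fails.
The first 32 eligible values, up to m = 59, all satisfy the conclusion.
m = 60: σ(60) = 168; 168 ≥ 156.
So m = 60 is the smallest counterexample.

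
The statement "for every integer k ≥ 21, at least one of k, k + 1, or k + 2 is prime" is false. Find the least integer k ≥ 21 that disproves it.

We need the least integer k ≥ 21 for which k, k + 1, k + 2 are all composite.
For k = 21, 22, 23 the conclusion holds.
k = 24: 24 = 2 × 12; 25 = 5 × 5; 26 = 2 × 13 — all composite.

k = 24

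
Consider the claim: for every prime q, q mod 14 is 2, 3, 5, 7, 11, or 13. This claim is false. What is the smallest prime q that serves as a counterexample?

q = 23

We need the least prime q for which the claim fails.
The first 8 eligible values, up to q = 19, all satisfy the conclusion.
q = 23: 23 mod 14 = 9 — not in {2, 3, 5, 7, 11, 13}.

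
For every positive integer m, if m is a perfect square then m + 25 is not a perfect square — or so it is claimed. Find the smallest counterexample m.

m = 144

For m = 1, 4, 9, 16, …, 81, 100, 121 the conclusion holds.
m = 144: 144 = 12² and 144 + 25 = 169 = 13².
So m = 144 is the smallest counterexample.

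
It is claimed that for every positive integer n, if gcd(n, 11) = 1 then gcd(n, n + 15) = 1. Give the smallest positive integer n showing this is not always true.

n = 3

n = 1: gcd(1, 16) = 1.
n = 2: gcd(2, 17) = 1.
n = 3: gcd(3, 18) = 3.
So n = 3 is the smallest counterexample.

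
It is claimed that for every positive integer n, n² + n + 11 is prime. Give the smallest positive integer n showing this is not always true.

n = 10

For n = 1, 2, 3, 4, 5, 6, 7, 8, 9 the conclusion holds.
n = 10: n² + n + 11 = 121 = 11 × 11, composite.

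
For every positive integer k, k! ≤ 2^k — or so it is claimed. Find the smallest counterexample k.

k = 4

Check each positive integer k in order until k! > 2^k.
k = 1: k! = 1 and 2^k = 2, so 1 ≤ 2.
k = 2: k! = 2 and 2^k = 4, so 2 ≤ 4.
k = 3: k! = 6 and 2^k = 8, so 6 ≤ 8.
k = 4: k! = 24 and 2^k = 16, so 24 > 16.
Thus k = 4 disproves the claim, and no smaller k works.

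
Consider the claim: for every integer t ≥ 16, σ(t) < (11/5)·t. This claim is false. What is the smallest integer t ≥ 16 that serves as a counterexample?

A counterexample is any integer t ≥ 16 such that the claim fails; we check each in order.
The first 8 eligible values, up to t = 23, all satisfy the conclusion.
t = 24: σ(24) = 60; 60 ≥ 264/5.

t = 24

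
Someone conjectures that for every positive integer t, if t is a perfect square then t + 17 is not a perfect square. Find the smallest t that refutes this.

t = 64

Check each positive integer t in order until t is a perfect square but t + 17 is a perfect square.
The first 7 eligible values, up to t = 49, all satisfy the conclusion.
t = 64: 64 = 8² and 64 + 17 = 81 = 9².
Thus t = 64 disproves the claim, and no smaller t works.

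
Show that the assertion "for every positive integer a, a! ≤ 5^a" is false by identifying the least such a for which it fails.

A counterexample is any positive integer a such that a! > 5^a; we check each in order.
The first 11 eligible values, up to a = 11, all satisfy the conclusion.
a = 12: a! = 479001600 and 5^a = 244140625, so 479001600 > 244140625.

a = 12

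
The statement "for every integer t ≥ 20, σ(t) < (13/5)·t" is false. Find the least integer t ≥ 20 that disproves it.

For t = 20, 21, 22, 23, …, 57, 58, 59 the conclusion holds.
t = 60: σ(60) = 168; 168 ≥ 156.
Thus t = 60 disproves the claim, and no smaller t works.

t = 60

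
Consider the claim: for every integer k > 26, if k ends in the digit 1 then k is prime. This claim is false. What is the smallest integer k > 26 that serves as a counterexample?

k = 51

A counterexample is any integer k > 26 such that k ends in the digit 1 but k is not prime; we check each in order.
k = 31: 31 ends in 1 and is prime.
k = 41: 41 ends in 1 and is prime.
k = 51: 51 ends in 1; 51 = 3 × 17, composite.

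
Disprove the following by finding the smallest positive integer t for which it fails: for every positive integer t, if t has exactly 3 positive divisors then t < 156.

t = 169

We need the least positive integer t for which t has exactly 3 positive divisors but the claim fails.
For t = 4, 9, 25, 49, 121 the conclusion holds.
t = 169: τ(169) = 3; 169 ≥ 156.
Hence t = 169 is a counterexample.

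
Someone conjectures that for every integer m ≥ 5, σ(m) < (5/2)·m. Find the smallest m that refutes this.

m = 24

A counterexample is any integer m ≥ 5 such that the claim fails; we check each in order.
For m = 5, 6, 7, 8, …, 21, 22, 23 the conclusion holds.
m = 24: σ(24) = 60; 60 ≥ 60.
Thus m = 24 disproves the claim, and no smaller m works.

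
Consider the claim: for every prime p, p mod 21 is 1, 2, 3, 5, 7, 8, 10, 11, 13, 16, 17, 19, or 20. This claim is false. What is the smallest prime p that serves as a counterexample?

p = 67

For p = 2, 3, 5, 7, …, 53, 59, 61 the conclusion holds.
p = 67: 67 mod 21 = 4 — not in {1, 2, 3, 5, 7, 8, 10, 11, 13, 16, 17, 19, 20}.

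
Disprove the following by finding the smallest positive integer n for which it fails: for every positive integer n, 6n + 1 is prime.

n = 4

Check each positive integer n in order until 6n + 1 is not prime.
n = 1: 6n + 1 = 7, prime.
n = 2: 6n + 1 = 13, prime.
n = 3: 6n + 1 = 19, prime.
n = 4: 6n + 1 = 25 = 5 × 5, composite.
Thus n = 4 disproves the claim, and no smaller n works.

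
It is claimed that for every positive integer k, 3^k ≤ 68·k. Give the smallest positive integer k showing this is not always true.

Check each positive integer k in order until 3^k > 68·k.
The first 5 eligible values, up to k = 5, all satisfy the conclusion.
k = 6: 3^k = 729 and 68·k = 408, so 729 > 408.
Hence k = 6 is a counterexample.

k = 6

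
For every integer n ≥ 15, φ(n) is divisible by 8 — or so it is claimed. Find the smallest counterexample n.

A counterexample is any integer n ≥ 15 such that φ(n) is not divisible by 8; we check each in order.
For n = 15, 16, 17 the conclusion holds.
n = 18: φ(18) = 6; 6 mod 8 = 6.
Thus n = 18 disproves the claim, and no smaller n works.

n = 18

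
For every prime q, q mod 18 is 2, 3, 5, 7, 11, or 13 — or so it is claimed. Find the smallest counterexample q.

q = 17

The first 6 eligible values, up to q = 13, all satisfy the conclusion.
q = 17: 17 mod 18 = 17 — not in {2, 3, 5, 7, 11, 13}.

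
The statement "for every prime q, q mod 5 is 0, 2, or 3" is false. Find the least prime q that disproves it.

q = 11

For q = 2, 3, 5, 7 the conclusion holds.
q = 11: 11 mod 5 = 1 — not in {0, 2, 3}.
Hence q = 11 is a counterexample.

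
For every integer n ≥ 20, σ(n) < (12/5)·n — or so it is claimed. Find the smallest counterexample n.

We need the least integer n ≥ 20 for which the claim fails.
For n = 20, 21, 22, 23 the conclusion holds.
n = 24: σ(24) = 60; 60 ≥ 288/5.

n = 24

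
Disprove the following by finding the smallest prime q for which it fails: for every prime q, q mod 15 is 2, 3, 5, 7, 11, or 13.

q = 2: 2 mod 15 = 2.
q = 3: 3 mod 15 = 3.
q = 5: 5 mod 15 = 5.
q = 7: 7 mod 15 = 7.
q = 11: 11 mod 15 = 11.
q = 13: 13 mod 15 = 13.
q = 17: 17 mod 15 = 2.
q = 19: 19 mod 15 = 4 — not in {2, 3, 5, 7, 11, 13}.

q = 19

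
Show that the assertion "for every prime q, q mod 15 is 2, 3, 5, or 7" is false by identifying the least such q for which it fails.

A counterexample is any prime q such that the claim fails; we check each in order.
The first 4 eligible values, up to q = 7, all satisfy the conclusion.
q = 11: 11 mod 15 = 11 — not in {2, 3, 5, 7}.

q = 11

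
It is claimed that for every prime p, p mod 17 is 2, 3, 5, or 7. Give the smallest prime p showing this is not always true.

p = 2: 2 mod 17 = 2.
p = 3: 3 mod 17 = 3.
p = 5: 5 mod 17 = 5.
p = 7: 7 mod 17 = 7.
p = 11: 11 mod 17 = 11 — not in {2, 3, 5, 7}.
So p = 11 is the smallest counterexample.

p = 11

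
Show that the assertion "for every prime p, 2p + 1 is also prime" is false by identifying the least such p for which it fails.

p = 7

For p = 2, 3, 5 the conclusion holds.
p = 7: 2p + 1 = 15 = 3 × 5, not prime.
Thus p = 7 disproves the claim, and no smaller p works.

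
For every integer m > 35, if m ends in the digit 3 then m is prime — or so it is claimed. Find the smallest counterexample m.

m = 63

We need the least integer m > 35 for which m ends in the digit 3 but m is not prime.
For m = 43, 53 the conclusion holds.
m = 63: 63 ends in 3; 63 = 3 × 21, composite.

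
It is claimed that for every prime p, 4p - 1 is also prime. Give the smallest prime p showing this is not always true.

We need the least prime p for which 4p - 1 is not prime.
For p = 2, 3, 5 the conclusion holds.
p = 7: 4p - 1 = 27 = 3 × 9, not prime.

p = 7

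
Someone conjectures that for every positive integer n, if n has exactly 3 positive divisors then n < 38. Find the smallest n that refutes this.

n = 49

n = 4: τ(4) = 3; 4 < 38.
n = 9: τ(9) = 3; 9 < 38.
n = 25: τ(25) = 3; 25 < 38.
n = 49: τ(49) = 3; 49 ≥ 38.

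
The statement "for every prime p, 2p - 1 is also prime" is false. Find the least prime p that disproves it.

p = 5

A counterexample is any prime p such that 2p - 1 is not prime; we check each in order.
For p = 2, 3 the conclusion holds.
p = 5: 2p - 1 = 9 = 3 × 3, not prime.
So p = 5 is the smallest counterexample.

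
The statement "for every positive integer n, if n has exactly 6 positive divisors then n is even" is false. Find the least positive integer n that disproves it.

n = 45

The first 6 eligible values, up to n = 44, all satisfy the conclusion.
n = 45: divisors of 45: 1, 3, 5, 9, 15, 45; 45 is odd.
Hence n = 45 is a counterexample.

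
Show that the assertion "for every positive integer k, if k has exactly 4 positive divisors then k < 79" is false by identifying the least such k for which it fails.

k = 82

For k = 6, 8, 10, 14, …, 69, 74, 77 the conclusion holds.
k = 82: τ(82) = 4; 82 ≥ 79.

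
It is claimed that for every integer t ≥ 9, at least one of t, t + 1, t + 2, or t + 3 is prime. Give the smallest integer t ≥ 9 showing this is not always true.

A counterexample is any integer t ≥ 9 such that t, t + 1, t + 2, t + 3 are all composite; we check each in order.
For t = 9, 10, 11, 12, …, 21, 22, 23 the conclusion holds.
t = 24: 24 = 2 × 12; 25 = 5 × 5; 26 = 2 × 13; 27 = 3 × 9 — all composite.
Hence t = 24 is a counterexample.

t = 24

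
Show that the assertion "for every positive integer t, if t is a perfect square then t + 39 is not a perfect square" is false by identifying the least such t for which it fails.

A counterexample is any positive integer t such that t is a perfect square but t + 39 is a perfect square; we check each in order.
t = 1: 1 + 39 = 40, not a perfect square.
t = 4: 4 + 39 = 43, not a perfect square.
t = 9: 9 + 39 = 48, not a perfect square.
t = 16: 16 + 39 = 55, not a perfect square.
t = 25: 25 = 5² and 25 + 39 = 64 = 8².
So t = 25 is the smallest counterexample.

t = 25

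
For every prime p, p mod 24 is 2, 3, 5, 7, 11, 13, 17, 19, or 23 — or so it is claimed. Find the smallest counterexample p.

A counterexample is any prime p such that the claim fails; we check each in order.
For p = 2, 3, 5, 7, …, 61, 67, 71 the conclusion holds.
p = 73: 73 mod 24 = 1 — not in {2, 3, 5, 7, 11, 13, 17, 19, 23}.

p = 73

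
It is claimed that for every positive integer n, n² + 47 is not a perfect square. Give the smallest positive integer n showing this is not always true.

The first 22 eligible values, up to n = 22, all satisfy the conclusion.
n = 23: 23² + 47 = 576 = 24², a perfect square.
Thus n = 23 disproves the claim, and no smaller n works.

n = 23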